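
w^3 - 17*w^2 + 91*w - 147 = (w - 7)^2*(w - 3)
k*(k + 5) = k^2 + 5*k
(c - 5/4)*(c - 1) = c^2 - 9*c/4 + 5/4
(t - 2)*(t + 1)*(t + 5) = t^3 + 4*t^2 - 7*t - 10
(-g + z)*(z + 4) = -g*z - 4*g + z^2 + 4*z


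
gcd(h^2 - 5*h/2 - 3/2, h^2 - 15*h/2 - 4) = h + 1/2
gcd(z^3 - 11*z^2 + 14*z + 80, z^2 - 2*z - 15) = z - 5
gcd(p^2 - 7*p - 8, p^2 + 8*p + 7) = p + 1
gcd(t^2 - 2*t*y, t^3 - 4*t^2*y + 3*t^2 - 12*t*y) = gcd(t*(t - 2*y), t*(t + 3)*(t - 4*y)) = t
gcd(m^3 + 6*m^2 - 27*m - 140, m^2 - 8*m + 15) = m - 5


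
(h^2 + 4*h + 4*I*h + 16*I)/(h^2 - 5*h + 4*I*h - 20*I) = (h + 4)/(h - 5)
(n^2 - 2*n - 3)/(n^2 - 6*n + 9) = (n + 1)/(n - 3)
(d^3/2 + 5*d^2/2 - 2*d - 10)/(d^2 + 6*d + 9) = (d^3 + 5*d^2 - 4*d - 20)/(2*(d^2 + 6*d + 9))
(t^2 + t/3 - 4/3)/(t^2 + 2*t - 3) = (t + 4/3)/(t + 3)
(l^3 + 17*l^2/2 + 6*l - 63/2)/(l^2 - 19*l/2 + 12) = (l^2 + 10*l + 21)/(l - 8)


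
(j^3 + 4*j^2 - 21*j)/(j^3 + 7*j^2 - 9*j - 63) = j/(j + 3)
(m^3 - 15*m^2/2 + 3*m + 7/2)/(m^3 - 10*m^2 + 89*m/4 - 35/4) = 2*(2*m^2 - m - 1)/(4*m^2 - 12*m + 5)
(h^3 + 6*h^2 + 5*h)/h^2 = h + 6 + 5/h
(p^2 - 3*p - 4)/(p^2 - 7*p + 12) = (p + 1)/(p - 3)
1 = 1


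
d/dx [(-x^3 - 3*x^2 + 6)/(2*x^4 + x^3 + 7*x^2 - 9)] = x*(-3*(x + 2)*(2*x^4 + x^3 + 7*x^2 - 9) + (8*x^2 + 3*x + 14)*(x^3 + 3*x^2 - 6))/(2*x^4 + x^3 + 7*x^2 - 9)^2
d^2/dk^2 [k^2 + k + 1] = 2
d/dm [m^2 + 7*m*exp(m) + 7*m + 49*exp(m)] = 7*m*exp(m) + 2*m + 56*exp(m) + 7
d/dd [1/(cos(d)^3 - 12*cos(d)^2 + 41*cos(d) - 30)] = (3*cos(d)^2 - 24*cos(d) + 41)*sin(d)/(cos(d)^3 - 12*cos(d)^2 + 41*cos(d) - 30)^2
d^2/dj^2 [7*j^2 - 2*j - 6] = 14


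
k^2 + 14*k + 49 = (k + 7)^2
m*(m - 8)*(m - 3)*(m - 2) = m^4 - 13*m^3 + 46*m^2 - 48*m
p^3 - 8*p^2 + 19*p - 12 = (p - 4)*(p - 3)*(p - 1)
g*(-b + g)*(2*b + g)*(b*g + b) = -2*b^3*g^2 - 2*b^3*g + b^2*g^3 + b^2*g^2 + b*g^4 + b*g^3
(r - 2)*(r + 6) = r^2 + 4*r - 12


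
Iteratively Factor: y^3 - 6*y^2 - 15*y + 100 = (y - 5)*(y^2 - y - 20) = (y - 5)*(y + 4)*(y - 5)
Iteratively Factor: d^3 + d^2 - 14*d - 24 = (d + 3)*(d^2 - 2*d - 8) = (d - 4)*(d + 3)*(d + 2)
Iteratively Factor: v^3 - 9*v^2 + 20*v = (v - 4)*(v^2 - 5*v) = v*(v - 4)*(v - 5)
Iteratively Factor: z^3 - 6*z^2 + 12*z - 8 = (z - 2)*(z^2 - 4*z + 4) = (z - 2)^2*(z - 2)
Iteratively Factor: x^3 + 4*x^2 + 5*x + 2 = (x + 2)*(x^2 + 2*x + 1) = (x + 1)*(x + 2)*(x + 1)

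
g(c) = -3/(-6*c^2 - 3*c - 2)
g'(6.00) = 0.00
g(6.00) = 0.01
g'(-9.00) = 0.00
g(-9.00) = 0.01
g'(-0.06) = -2.02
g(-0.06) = 1.63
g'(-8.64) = 0.00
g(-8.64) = 0.01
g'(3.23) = -0.02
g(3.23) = 0.04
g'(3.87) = -0.01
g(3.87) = 0.03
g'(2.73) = -0.04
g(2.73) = 0.05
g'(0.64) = -0.79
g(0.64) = 0.47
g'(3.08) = -0.03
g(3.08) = 0.04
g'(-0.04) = -2.12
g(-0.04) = 1.59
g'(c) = -3*(12*c + 3)/(-6*c^2 - 3*c - 2)^2 = 9*(-4*c - 1)/(6*c^2 + 3*c + 2)^2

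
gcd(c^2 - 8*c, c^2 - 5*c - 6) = 1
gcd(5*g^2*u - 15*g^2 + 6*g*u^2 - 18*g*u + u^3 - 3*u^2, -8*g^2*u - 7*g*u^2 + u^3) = g + u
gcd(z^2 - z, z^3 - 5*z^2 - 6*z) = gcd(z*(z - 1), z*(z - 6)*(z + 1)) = z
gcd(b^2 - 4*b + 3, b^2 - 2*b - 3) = b - 3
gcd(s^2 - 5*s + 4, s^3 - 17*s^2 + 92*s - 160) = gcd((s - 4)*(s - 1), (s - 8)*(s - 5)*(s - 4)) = s - 4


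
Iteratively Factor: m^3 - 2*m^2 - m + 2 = (m - 1)*(m^2 - m - 2) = (m - 1)*(m + 1)*(m - 2)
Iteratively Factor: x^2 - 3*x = (x - 3)*(x)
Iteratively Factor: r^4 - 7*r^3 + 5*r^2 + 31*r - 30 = (r + 2)*(r^3 - 9*r^2 + 23*r - 15) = (r - 5)*(r + 2)*(r^2 - 4*r + 3) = (r - 5)*(r - 3)*(r + 2)*(r - 1)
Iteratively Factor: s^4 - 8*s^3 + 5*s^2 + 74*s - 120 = (s - 4)*(s^3 - 4*s^2 - 11*s + 30) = (s - 4)*(s + 3)*(s^2 - 7*s + 10) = (s - 5)*(s - 4)*(s + 3)*(s - 2)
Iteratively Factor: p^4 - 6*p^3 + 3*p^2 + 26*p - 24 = (p - 4)*(p^3 - 2*p^2 - 5*p + 6) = (p - 4)*(p + 2)*(p^2 - 4*p + 3) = (p - 4)*(p - 3)*(p + 2)*(p - 1)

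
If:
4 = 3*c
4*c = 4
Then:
No Solution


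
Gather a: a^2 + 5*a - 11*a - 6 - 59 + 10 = a^2 - 6*a - 55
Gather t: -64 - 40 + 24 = -80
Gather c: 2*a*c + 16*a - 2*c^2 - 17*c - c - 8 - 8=16*a - 2*c^2 + c*(2*a - 18) - 16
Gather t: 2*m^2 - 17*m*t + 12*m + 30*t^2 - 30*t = 2*m^2 + 12*m + 30*t^2 + t*(-17*m - 30)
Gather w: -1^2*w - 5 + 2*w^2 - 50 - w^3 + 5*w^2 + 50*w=-w^3 + 7*w^2 + 49*w - 55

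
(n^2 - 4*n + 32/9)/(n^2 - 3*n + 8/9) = (3*n - 4)/(3*n - 1)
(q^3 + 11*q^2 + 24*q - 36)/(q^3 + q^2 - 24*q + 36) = (q^2 + 5*q - 6)/(q^2 - 5*q + 6)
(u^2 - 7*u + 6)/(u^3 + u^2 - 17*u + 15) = (u - 6)/(u^2 + 2*u - 15)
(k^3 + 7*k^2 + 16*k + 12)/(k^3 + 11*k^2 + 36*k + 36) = (k + 2)/(k + 6)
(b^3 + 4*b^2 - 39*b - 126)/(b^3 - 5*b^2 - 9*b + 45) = (b^2 + b - 42)/(b^2 - 8*b + 15)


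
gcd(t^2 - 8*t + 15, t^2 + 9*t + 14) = 1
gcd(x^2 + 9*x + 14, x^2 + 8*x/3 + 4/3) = x + 2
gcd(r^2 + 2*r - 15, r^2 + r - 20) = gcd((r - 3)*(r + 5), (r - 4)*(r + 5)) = r + 5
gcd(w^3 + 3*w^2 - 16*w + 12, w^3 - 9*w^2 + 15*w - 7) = w - 1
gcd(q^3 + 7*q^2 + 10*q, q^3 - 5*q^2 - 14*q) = q^2 + 2*q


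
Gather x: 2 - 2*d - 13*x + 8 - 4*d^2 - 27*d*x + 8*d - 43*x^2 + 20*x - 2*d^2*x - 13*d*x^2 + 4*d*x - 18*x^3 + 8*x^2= -4*d^2 + 6*d - 18*x^3 + x^2*(-13*d - 35) + x*(-2*d^2 - 23*d + 7) + 10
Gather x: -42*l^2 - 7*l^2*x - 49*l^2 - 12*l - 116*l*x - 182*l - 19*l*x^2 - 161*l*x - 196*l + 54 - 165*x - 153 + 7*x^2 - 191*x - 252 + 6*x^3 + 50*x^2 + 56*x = -91*l^2 - 390*l + 6*x^3 + x^2*(57 - 19*l) + x*(-7*l^2 - 277*l - 300) - 351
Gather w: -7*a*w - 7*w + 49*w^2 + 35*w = 49*w^2 + w*(28 - 7*a)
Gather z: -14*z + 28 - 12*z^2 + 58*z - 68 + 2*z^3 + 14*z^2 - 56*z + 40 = 2*z^3 + 2*z^2 - 12*z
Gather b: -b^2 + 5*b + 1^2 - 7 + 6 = -b^2 + 5*b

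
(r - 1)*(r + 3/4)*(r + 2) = r^3 + 7*r^2/4 - 5*r/4 - 3/2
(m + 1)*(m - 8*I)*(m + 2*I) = m^3 + m^2 - 6*I*m^2 + 16*m - 6*I*m + 16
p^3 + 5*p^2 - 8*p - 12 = (p - 2)*(p + 1)*(p + 6)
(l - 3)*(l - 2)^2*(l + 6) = l^4 - l^3 - 26*l^2 + 84*l - 72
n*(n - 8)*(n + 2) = n^3 - 6*n^2 - 16*n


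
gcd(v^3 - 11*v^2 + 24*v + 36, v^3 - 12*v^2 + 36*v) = v^2 - 12*v + 36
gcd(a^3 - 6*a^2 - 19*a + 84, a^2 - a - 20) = a + 4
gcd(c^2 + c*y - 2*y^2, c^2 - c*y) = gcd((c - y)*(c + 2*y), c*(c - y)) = -c + y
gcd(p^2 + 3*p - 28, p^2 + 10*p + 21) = p + 7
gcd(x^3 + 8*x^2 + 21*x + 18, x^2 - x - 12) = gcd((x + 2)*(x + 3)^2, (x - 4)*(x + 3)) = x + 3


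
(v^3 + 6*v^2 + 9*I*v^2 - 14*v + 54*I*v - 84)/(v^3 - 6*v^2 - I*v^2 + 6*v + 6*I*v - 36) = (v^2 + v*(6 + 7*I) + 42*I)/(v^2 - 3*v*(2 + I) + 18*I)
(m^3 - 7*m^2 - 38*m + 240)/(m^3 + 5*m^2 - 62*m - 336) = (m - 5)/(m + 7)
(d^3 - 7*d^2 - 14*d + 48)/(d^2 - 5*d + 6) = (d^2 - 5*d - 24)/(d - 3)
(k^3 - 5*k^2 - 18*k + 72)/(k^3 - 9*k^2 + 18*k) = (k + 4)/k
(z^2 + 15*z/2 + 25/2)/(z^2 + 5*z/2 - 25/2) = (2*z + 5)/(2*z - 5)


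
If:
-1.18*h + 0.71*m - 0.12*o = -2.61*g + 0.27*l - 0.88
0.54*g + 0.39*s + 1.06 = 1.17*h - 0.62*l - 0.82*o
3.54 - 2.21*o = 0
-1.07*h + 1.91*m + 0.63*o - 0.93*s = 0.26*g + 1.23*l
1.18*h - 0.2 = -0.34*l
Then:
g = 0.306267443553494 - 0.0717809607708243*s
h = 0.105738459006974*s + 0.874106001435308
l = -0.366974651847734*s - 2.44542671086372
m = 0.300051455269286*s - 1.57177600470989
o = 1.60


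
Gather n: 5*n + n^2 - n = n^2 + 4*n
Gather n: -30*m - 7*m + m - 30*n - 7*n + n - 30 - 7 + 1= -36*m - 36*n - 36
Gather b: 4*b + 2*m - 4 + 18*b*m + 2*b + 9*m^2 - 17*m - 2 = b*(18*m + 6) + 9*m^2 - 15*m - 6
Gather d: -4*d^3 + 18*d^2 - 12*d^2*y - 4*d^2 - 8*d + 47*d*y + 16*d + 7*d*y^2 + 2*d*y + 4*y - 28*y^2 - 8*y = -4*d^3 + d^2*(14 - 12*y) + d*(7*y^2 + 49*y + 8) - 28*y^2 - 4*y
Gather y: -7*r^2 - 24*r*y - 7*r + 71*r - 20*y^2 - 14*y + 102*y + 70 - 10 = -7*r^2 + 64*r - 20*y^2 + y*(88 - 24*r) + 60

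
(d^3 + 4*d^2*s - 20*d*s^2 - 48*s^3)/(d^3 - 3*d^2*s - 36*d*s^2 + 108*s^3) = (d^2 - 2*d*s - 8*s^2)/(d^2 - 9*d*s + 18*s^2)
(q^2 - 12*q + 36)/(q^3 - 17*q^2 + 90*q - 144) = (q - 6)/(q^2 - 11*q + 24)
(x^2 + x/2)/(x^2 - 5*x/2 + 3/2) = x*(2*x + 1)/(2*x^2 - 5*x + 3)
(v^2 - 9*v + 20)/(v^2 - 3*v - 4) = (v - 5)/(v + 1)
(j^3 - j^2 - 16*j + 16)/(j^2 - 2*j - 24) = (j^2 - 5*j + 4)/(j - 6)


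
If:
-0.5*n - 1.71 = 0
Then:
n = -3.42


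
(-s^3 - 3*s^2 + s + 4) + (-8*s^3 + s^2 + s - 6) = -9*s^3 - 2*s^2 + 2*s - 2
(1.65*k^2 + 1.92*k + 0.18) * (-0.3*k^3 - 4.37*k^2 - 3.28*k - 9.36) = -0.495*k^5 - 7.7865*k^4 - 13.8564*k^3 - 22.5282*k^2 - 18.5616*k - 1.6848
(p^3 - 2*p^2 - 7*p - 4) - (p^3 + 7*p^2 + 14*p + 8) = -9*p^2 - 21*p - 12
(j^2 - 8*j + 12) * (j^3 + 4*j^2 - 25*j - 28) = j^5 - 4*j^4 - 45*j^3 + 220*j^2 - 76*j - 336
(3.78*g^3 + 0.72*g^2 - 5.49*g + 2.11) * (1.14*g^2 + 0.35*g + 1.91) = 4.3092*g^5 + 2.1438*g^4 + 1.2132*g^3 + 1.8591*g^2 - 9.7474*g + 4.0301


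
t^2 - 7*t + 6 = (t - 6)*(t - 1)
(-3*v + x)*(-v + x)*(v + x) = 3*v^3 - v^2*x - 3*v*x^2 + x^3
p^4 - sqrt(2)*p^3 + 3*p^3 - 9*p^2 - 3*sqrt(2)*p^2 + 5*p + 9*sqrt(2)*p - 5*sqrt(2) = (p - 1)^2*(p + 5)*(p - sqrt(2))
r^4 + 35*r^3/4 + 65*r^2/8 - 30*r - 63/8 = (r - 3/2)*(r + 1/4)*(r + 3)*(r + 7)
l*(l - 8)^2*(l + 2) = l^4 - 14*l^3 + 32*l^2 + 128*l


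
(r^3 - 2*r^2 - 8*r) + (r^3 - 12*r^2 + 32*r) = 2*r^3 - 14*r^2 + 24*r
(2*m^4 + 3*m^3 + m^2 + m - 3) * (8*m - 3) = 16*m^5 + 18*m^4 - m^3 + 5*m^2 - 27*m + 9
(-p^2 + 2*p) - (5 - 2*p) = -p^2 + 4*p - 5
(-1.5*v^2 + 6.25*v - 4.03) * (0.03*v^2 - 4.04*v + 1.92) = -0.045*v^4 + 6.2475*v^3 - 28.2509*v^2 + 28.2812*v - 7.7376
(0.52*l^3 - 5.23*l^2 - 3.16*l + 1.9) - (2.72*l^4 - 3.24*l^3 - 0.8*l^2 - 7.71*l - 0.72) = -2.72*l^4 + 3.76*l^3 - 4.43*l^2 + 4.55*l + 2.62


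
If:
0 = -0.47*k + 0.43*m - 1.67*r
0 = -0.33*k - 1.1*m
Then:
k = -2.78797996661102*r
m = 0.836393989983305*r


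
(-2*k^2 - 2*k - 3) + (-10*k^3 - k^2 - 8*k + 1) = -10*k^3 - 3*k^2 - 10*k - 2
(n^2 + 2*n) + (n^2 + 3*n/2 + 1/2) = 2*n^2 + 7*n/2 + 1/2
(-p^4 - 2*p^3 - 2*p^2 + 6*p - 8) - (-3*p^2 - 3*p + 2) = -p^4 - 2*p^3 + p^2 + 9*p - 10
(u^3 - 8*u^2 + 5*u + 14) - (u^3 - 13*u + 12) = -8*u^2 + 18*u + 2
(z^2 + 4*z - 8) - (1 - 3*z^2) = 4*z^2 + 4*z - 9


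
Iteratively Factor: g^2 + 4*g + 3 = (g + 3)*(g + 1)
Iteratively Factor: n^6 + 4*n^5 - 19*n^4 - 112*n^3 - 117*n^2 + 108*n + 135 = (n - 1)*(n^5 + 5*n^4 - 14*n^3 - 126*n^2 - 243*n - 135) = (n - 1)*(n + 3)*(n^4 + 2*n^3 - 20*n^2 - 66*n - 45) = (n - 1)*(n + 1)*(n + 3)*(n^3 + n^2 - 21*n - 45) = (n - 5)*(n - 1)*(n + 1)*(n + 3)*(n^2 + 6*n + 9) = (n - 5)*(n - 1)*(n + 1)*(n + 3)^2*(n + 3)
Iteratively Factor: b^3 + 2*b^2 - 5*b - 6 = (b - 2)*(b^2 + 4*b + 3) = (b - 2)*(b + 3)*(b + 1)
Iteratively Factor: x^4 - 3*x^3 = (x)*(x^3 - 3*x^2) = x^2*(x^2 - 3*x) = x^3*(x - 3)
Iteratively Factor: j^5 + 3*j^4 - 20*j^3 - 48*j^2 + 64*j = (j - 1)*(j^4 + 4*j^3 - 16*j^2 - 64*j) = j*(j - 1)*(j^3 + 4*j^2 - 16*j - 64) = j*(j - 1)*(j + 4)*(j^2 - 16) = j*(j - 1)*(j + 4)^2*(j - 4)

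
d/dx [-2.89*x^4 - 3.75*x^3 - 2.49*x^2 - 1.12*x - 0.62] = -11.56*x^3 - 11.25*x^2 - 4.98*x - 1.12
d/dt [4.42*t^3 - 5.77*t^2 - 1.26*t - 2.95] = 13.26*t^2 - 11.54*t - 1.26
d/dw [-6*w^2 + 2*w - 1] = 2 - 12*w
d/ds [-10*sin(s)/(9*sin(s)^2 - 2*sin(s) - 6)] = 30*(3*sin(s)^2 + 2)*cos(s)/(9*sin(s)^2 - 2*sin(s) - 6)^2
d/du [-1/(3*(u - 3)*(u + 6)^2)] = u/((u - 3)^2*(u + 6)^3)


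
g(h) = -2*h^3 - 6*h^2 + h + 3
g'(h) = -6*h^2 - 12*h + 1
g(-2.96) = -0.66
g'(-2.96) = -16.05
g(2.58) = -68.71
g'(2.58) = -69.90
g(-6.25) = 250.66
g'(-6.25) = -158.38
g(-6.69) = 326.61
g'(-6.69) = -187.26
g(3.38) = -139.40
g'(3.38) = -108.11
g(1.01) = -4.17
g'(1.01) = -17.24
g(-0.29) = 2.25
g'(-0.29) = 3.98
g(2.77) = -82.78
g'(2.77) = -78.28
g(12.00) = -4305.00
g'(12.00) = -1007.00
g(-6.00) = 213.00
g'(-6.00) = -143.00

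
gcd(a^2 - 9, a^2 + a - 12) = a - 3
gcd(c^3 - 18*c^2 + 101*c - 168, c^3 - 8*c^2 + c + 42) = c^2 - 10*c + 21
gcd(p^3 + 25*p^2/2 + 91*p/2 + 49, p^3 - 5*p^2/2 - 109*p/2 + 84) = p + 7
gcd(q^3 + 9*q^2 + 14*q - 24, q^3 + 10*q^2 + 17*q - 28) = q^2 + 3*q - 4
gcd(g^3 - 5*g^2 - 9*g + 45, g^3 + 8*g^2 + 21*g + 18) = g + 3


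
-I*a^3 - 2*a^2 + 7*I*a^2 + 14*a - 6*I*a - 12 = (a - 6)*(a - 2*I)*(-I*a + I)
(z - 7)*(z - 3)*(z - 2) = z^3 - 12*z^2 + 41*z - 42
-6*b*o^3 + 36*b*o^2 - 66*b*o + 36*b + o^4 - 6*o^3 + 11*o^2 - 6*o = (-6*b + o)*(o - 3)*(o - 2)*(o - 1)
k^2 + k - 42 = (k - 6)*(k + 7)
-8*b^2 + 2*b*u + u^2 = (-2*b + u)*(4*b + u)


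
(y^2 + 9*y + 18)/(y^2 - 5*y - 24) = (y + 6)/(y - 8)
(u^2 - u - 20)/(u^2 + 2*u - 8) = (u - 5)/(u - 2)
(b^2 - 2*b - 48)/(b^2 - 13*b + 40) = (b + 6)/(b - 5)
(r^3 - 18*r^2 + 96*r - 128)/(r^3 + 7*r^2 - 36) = (r^2 - 16*r + 64)/(r^2 + 9*r + 18)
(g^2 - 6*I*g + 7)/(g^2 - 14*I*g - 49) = (g + I)/(g - 7*I)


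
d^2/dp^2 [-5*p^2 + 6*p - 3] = -10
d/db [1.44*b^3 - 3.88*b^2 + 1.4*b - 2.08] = 4.32*b^2 - 7.76*b + 1.4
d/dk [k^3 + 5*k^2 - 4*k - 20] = 3*k^2 + 10*k - 4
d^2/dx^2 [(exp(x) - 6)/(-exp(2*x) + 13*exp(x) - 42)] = (-exp(x) - 7)*exp(x)/(exp(3*x) - 21*exp(2*x) + 147*exp(x) - 343)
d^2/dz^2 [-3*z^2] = -6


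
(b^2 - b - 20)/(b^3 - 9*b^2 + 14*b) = (b^2 - b - 20)/(b*(b^2 - 9*b + 14))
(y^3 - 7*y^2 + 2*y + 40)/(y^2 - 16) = (y^2 - 3*y - 10)/(y + 4)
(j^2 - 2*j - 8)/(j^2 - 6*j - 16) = (j - 4)/(j - 8)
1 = 1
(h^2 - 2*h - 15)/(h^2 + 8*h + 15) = (h - 5)/(h + 5)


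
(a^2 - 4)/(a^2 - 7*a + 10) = (a + 2)/(a - 5)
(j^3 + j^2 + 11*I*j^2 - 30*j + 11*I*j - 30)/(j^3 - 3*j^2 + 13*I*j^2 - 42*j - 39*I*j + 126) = (j^2 + j*(1 + 5*I) + 5*I)/(j^2 + j*(-3 + 7*I) - 21*I)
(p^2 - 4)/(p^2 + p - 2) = (p - 2)/(p - 1)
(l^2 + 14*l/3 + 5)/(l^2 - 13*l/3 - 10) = (l + 3)/(l - 6)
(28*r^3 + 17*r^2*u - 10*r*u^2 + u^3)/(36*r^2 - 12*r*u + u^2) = (28*r^3 + 17*r^2*u - 10*r*u^2 + u^3)/(36*r^2 - 12*r*u + u^2)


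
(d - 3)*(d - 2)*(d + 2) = d^3 - 3*d^2 - 4*d + 12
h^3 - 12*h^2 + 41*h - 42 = (h - 7)*(h - 3)*(h - 2)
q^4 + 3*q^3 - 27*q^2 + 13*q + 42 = (q - 3)*(q - 2)*(q + 1)*(q + 7)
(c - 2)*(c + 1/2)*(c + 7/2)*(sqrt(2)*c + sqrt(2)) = sqrt(2)*c^4 + 3*sqrt(2)*c^3 - 17*sqrt(2)*c^2/4 - 39*sqrt(2)*c/4 - 7*sqrt(2)/2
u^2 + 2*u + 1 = (u + 1)^2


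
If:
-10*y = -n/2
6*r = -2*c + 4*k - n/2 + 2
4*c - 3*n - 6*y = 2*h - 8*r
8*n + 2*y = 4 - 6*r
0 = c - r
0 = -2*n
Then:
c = 2/3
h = 4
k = 5/6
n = 0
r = 2/3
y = 0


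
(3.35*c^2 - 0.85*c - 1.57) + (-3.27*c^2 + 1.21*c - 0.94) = 0.0800000000000001*c^2 + 0.36*c - 2.51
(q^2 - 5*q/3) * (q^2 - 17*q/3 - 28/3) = q^4 - 22*q^3/3 + q^2/9 + 140*q/9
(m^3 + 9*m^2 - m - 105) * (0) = 0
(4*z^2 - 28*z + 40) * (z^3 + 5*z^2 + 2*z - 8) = 4*z^5 - 8*z^4 - 92*z^3 + 112*z^2 + 304*z - 320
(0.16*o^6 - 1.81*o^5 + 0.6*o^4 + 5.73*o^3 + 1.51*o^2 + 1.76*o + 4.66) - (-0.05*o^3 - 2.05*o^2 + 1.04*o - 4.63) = 0.16*o^6 - 1.81*o^5 + 0.6*o^4 + 5.78*o^3 + 3.56*o^2 + 0.72*o + 9.29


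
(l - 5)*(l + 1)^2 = l^3 - 3*l^2 - 9*l - 5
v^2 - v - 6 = (v - 3)*(v + 2)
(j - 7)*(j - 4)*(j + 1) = j^3 - 10*j^2 + 17*j + 28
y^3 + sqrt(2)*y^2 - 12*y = y*(y - 2*sqrt(2))*(y + 3*sqrt(2))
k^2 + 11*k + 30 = (k + 5)*(k + 6)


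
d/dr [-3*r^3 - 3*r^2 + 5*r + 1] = -9*r^2 - 6*r + 5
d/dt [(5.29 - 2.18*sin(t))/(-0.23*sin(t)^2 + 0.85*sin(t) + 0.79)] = (-0.5014*sin(t)^2 + 2.4334*sin(t) - 6.2187)*cos(t)/(0.0529*sin(t)^4 - 0.391*sin(t)^3 + 0.3591*sin(t)^2 + 1.343*sin(t) + 0.6241)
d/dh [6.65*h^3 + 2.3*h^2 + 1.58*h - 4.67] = 19.95*h^2 + 4.6*h + 1.58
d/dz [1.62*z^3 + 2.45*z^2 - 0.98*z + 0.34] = 4.86*z^2 + 4.9*z - 0.98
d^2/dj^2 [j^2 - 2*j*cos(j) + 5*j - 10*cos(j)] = 2*j*cos(j) + 4*sin(j) + 10*cos(j) + 2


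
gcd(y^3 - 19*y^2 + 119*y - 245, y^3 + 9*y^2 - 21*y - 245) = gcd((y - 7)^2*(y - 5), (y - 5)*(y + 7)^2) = y - 5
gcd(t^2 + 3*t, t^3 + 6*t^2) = t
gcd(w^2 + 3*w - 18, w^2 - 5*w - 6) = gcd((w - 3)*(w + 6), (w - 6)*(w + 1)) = 1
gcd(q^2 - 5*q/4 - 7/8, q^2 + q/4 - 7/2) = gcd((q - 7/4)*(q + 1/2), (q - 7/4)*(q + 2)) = q - 7/4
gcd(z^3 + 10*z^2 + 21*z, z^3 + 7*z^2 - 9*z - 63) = z^2 + 10*z + 21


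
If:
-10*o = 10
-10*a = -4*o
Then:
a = -2/5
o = -1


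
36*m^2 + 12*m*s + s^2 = (6*m + s)^2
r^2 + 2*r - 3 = (r - 1)*(r + 3)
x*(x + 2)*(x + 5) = x^3 + 7*x^2 + 10*x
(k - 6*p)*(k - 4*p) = k^2 - 10*k*p + 24*p^2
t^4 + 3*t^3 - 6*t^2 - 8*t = t*(t - 2)*(t + 1)*(t + 4)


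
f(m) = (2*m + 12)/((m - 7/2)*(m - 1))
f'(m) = 2/((m - 7/2)*(m - 1)) - (2*m + 12)/((m - 7/2)*(m - 1)^2) - (2*m + 12)/((m - 7/2)^2*(m - 1)) = 4*(-2*m^2 - 24*m + 61)/(4*m^4 - 36*m^3 + 109*m^2 - 126*m + 49)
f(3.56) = 124.48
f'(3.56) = -2110.26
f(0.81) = 26.65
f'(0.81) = 154.07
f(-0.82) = 1.32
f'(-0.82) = 1.28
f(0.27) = 5.32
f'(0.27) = 9.78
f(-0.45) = 1.94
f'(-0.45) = 2.18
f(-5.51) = 0.02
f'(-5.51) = 0.04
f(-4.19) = 0.09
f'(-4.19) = 0.08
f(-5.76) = 0.01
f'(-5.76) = 0.03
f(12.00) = 0.39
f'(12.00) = -0.06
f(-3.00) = 0.23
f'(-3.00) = 0.17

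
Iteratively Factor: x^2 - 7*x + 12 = (x - 3)*(x - 4)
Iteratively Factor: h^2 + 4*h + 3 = (h + 3)*(h + 1)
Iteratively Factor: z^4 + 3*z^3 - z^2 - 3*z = (z + 3)*(z^3 - z) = z*(z + 3)*(z^2 - 1) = z*(z + 1)*(z + 3)*(z - 1)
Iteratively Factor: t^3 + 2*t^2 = (t)*(t^2 + 2*t) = t*(t + 2)*(t)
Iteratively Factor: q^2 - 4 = (q - 2)*(q + 2)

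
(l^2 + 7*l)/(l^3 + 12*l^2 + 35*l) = 1/(l + 5)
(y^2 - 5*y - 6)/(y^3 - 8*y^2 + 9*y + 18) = 1/(y - 3)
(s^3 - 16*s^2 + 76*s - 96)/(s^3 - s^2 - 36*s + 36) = (s^2 - 10*s + 16)/(s^2 + 5*s - 6)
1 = 1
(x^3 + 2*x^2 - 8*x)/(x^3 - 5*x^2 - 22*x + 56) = x/(x - 7)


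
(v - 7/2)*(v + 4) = v^2 + v/2 - 14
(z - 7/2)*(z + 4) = z^2 + z/2 - 14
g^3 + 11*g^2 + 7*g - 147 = (g - 3)*(g + 7)^2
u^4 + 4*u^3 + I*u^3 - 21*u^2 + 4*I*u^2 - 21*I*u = u*(u - 3)*(u + 7)*(u + I)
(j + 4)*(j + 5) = j^2 + 9*j + 20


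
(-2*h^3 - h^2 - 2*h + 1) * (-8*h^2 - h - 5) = 16*h^5 + 10*h^4 + 27*h^3 - h^2 + 9*h - 5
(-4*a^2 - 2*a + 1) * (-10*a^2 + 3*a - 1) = 40*a^4 + 8*a^3 - 12*a^2 + 5*a - 1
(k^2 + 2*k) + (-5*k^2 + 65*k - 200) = -4*k^2 + 67*k - 200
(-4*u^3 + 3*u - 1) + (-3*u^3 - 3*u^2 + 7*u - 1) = -7*u^3 - 3*u^2 + 10*u - 2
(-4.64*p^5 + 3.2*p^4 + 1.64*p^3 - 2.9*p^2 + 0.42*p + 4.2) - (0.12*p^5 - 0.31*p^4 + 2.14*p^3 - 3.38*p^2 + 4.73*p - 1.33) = -4.76*p^5 + 3.51*p^4 - 0.5*p^3 + 0.48*p^2 - 4.31*p + 5.53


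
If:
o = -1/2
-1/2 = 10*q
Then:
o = -1/2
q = -1/20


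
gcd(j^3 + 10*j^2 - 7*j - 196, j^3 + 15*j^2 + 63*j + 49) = j^2 + 14*j + 49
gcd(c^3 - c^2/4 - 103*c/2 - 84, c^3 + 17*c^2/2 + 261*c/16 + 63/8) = c^2 + 31*c/4 + 21/2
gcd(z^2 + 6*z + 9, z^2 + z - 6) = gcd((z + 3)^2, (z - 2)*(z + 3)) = z + 3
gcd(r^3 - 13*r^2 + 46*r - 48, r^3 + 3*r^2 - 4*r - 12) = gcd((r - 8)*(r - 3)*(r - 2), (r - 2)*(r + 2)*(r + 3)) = r - 2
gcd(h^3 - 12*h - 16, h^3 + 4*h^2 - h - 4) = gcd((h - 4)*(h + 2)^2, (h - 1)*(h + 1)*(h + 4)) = 1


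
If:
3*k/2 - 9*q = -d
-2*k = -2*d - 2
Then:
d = 18*q/5 - 3/5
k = 18*q/5 + 2/5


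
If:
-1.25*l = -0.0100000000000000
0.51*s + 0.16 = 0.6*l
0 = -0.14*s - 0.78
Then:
No Solution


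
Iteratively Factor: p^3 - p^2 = (p)*(p^2 - p) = p*(p - 1)*(p)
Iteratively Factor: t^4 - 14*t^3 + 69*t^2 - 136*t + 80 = (t - 4)*(t^3 - 10*t^2 + 29*t - 20) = (t - 4)^2*(t^2 - 6*t + 5) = (t - 5)*(t - 4)^2*(t - 1)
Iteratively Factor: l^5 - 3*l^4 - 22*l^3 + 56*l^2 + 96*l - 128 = (l + 4)*(l^4 - 7*l^3 + 6*l^2 + 32*l - 32) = (l - 4)*(l + 4)*(l^3 - 3*l^2 - 6*l + 8) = (l - 4)*(l - 1)*(l + 4)*(l^2 - 2*l - 8) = (l - 4)*(l - 1)*(l + 2)*(l + 4)*(l - 4)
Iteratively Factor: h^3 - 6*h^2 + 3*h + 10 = (h + 1)*(h^2 - 7*h + 10) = (h - 2)*(h + 1)*(h - 5)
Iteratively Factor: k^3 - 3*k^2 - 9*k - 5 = (k - 5)*(k^2 + 2*k + 1) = (k - 5)*(k + 1)*(k + 1)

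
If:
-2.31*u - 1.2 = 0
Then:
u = -0.52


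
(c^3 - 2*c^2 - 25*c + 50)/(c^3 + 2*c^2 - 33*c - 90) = (c^2 - 7*c + 10)/(c^2 - 3*c - 18)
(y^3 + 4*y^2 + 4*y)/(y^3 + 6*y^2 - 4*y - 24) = y*(y + 2)/(y^2 + 4*y - 12)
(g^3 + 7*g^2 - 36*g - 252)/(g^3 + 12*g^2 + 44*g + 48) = (g^2 + g - 42)/(g^2 + 6*g + 8)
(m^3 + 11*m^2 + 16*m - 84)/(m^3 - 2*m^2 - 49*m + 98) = (m + 6)/(m - 7)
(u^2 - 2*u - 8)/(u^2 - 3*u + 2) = (u^2 - 2*u - 8)/(u^2 - 3*u + 2)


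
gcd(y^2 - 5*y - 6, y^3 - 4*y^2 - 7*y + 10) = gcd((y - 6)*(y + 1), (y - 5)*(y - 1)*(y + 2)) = 1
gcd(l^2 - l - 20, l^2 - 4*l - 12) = 1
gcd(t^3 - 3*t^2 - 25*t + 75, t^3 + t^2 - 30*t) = t - 5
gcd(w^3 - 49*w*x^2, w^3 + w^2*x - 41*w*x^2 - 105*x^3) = -w + 7*x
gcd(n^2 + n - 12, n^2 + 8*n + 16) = n + 4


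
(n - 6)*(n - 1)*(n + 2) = n^3 - 5*n^2 - 8*n + 12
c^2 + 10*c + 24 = (c + 4)*(c + 6)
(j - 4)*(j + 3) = j^2 - j - 12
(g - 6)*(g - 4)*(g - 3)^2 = g^4 - 16*g^3 + 93*g^2 - 234*g + 216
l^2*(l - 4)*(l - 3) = l^4 - 7*l^3 + 12*l^2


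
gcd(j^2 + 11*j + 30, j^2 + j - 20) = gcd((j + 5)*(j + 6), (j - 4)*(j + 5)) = j + 5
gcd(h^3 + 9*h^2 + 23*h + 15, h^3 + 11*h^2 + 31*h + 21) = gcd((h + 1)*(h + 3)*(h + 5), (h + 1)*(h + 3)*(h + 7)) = h^2 + 4*h + 3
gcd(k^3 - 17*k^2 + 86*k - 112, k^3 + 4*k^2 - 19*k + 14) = k - 2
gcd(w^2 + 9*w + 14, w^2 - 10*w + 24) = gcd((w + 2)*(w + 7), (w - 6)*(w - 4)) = 1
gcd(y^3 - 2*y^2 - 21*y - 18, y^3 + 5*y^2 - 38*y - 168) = y - 6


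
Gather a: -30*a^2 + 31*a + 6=-30*a^2 + 31*a + 6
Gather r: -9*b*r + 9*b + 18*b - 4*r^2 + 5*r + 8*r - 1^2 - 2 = 27*b - 4*r^2 + r*(13 - 9*b) - 3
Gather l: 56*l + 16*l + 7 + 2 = 72*l + 9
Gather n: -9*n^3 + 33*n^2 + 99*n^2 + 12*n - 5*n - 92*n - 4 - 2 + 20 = -9*n^3 + 132*n^2 - 85*n + 14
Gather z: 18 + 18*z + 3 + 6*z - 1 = 24*z + 20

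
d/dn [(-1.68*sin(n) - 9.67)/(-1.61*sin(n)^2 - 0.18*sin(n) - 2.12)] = (-2.7048*sin(n)^2 - 31.1374*sin(n) + 1.821)*cos(n)/(2.5921*sin(n)^4 + 0.5796*sin(n)^3 + 6.8588*sin(n)^2 + 0.7632*sin(n) + 4.4944)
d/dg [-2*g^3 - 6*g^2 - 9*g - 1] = -6*g^2 - 12*g - 9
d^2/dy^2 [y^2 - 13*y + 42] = 2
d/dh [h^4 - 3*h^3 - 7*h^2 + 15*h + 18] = 4*h^3 - 9*h^2 - 14*h + 15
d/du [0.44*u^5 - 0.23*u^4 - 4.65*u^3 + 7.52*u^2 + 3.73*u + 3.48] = 2.2*u^4 - 0.92*u^3 - 13.95*u^2 + 15.04*u + 3.73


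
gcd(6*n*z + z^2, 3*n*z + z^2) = z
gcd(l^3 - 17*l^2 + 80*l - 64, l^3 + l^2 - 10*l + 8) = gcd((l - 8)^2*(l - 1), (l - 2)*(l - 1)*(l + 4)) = l - 1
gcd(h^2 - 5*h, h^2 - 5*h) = h^2 - 5*h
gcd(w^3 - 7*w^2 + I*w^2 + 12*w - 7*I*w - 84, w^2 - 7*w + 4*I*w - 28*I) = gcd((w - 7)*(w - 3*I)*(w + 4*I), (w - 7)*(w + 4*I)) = w^2 + w*(-7 + 4*I) - 28*I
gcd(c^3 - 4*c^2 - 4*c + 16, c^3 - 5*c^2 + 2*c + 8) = c^2 - 6*c + 8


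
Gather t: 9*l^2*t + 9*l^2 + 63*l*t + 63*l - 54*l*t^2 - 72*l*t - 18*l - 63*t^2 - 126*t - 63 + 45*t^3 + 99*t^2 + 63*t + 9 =9*l^2 + 45*l + 45*t^3 + t^2*(36 - 54*l) + t*(9*l^2 - 9*l - 63) - 54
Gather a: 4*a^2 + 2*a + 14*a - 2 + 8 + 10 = 4*a^2 + 16*a + 16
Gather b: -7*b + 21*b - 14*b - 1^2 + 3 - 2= 0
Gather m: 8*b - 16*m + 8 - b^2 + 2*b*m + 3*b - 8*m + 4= -b^2 + 11*b + m*(2*b - 24) + 12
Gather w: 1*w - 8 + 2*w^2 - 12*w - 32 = 2*w^2 - 11*w - 40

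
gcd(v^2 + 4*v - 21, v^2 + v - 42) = v + 7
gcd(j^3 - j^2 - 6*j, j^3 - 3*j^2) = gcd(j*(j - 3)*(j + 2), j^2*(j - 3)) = j^2 - 3*j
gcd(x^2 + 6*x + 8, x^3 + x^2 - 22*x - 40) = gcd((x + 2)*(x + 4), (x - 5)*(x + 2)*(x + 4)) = x^2 + 6*x + 8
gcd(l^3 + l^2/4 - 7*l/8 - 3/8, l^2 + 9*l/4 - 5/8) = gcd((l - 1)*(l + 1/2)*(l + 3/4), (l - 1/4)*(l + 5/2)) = 1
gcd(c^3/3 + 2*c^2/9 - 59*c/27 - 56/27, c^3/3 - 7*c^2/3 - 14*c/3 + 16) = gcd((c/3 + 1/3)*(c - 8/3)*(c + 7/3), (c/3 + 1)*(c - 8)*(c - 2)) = 1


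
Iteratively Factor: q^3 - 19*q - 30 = (q - 5)*(q^2 + 5*q + 6) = (q - 5)*(q + 3)*(q + 2)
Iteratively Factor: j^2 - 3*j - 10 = (j - 5)*(j + 2)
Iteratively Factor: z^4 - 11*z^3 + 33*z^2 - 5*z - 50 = (z + 1)*(z^3 - 12*z^2 + 45*z - 50) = (z - 5)*(z + 1)*(z^2 - 7*z + 10) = (z - 5)^2*(z + 1)*(z - 2)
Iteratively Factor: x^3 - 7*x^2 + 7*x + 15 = (x - 5)*(x^2 - 2*x - 3) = (x - 5)*(x - 3)*(x + 1)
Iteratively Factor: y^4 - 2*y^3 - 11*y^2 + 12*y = (y + 3)*(y^3 - 5*y^2 + 4*y) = (y - 4)*(y + 3)*(y^2 - y) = y*(y - 4)*(y + 3)*(y - 1)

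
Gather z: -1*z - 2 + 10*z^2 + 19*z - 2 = 10*z^2 + 18*z - 4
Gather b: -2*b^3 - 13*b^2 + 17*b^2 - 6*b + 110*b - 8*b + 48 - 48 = -2*b^3 + 4*b^2 + 96*b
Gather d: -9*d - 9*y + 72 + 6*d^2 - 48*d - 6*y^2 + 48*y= 6*d^2 - 57*d - 6*y^2 + 39*y + 72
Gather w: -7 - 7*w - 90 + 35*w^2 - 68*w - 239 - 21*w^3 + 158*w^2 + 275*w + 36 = -21*w^3 + 193*w^2 + 200*w - 300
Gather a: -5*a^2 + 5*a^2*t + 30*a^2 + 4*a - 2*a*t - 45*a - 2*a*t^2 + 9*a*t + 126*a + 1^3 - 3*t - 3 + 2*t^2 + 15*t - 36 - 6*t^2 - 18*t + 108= a^2*(5*t + 25) + a*(-2*t^2 + 7*t + 85) - 4*t^2 - 6*t + 70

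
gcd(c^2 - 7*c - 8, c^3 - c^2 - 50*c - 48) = c^2 - 7*c - 8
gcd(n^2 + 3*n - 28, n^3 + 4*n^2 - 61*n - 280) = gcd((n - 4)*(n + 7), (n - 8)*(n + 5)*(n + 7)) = n + 7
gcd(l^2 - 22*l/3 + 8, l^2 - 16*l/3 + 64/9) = 1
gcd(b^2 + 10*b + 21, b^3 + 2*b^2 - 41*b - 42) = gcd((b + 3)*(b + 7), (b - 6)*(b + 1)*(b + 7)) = b + 7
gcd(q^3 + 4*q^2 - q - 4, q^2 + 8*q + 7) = q + 1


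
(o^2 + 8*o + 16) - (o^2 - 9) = 8*o + 25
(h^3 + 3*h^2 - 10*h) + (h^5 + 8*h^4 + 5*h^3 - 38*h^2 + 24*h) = h^5 + 8*h^4 + 6*h^3 - 35*h^2 + 14*h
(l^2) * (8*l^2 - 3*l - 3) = 8*l^4 - 3*l^3 - 3*l^2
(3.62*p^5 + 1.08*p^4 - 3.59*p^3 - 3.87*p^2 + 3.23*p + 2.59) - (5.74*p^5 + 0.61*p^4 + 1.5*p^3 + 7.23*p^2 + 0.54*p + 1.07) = -2.12*p^5 + 0.47*p^4 - 5.09*p^3 - 11.1*p^2 + 2.69*p + 1.52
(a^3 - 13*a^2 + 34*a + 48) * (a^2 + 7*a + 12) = a^5 - 6*a^4 - 45*a^3 + 130*a^2 + 744*a + 576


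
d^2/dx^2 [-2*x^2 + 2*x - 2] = -4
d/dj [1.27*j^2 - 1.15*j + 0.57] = 2.54*j - 1.15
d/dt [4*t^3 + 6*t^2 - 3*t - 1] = 12*t^2 + 12*t - 3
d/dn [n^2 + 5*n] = 2*n + 5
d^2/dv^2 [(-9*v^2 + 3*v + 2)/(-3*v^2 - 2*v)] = 2*(-81*v^3 - 54*v^2 - 36*v - 8)/(v^3*(27*v^3 + 54*v^2 + 36*v + 8))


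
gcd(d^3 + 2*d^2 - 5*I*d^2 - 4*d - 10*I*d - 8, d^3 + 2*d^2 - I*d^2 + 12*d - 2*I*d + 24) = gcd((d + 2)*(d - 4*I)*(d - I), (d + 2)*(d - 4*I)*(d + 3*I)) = d^2 + d*(2 - 4*I) - 8*I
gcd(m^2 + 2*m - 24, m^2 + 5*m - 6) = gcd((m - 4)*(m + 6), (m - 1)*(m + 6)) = m + 6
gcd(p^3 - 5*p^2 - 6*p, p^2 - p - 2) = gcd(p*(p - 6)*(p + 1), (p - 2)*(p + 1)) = p + 1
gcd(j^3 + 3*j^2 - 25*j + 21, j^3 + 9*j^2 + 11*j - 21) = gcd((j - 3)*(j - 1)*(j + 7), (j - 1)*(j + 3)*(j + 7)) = j^2 + 6*j - 7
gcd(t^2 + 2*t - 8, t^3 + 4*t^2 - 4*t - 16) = t^2 + 2*t - 8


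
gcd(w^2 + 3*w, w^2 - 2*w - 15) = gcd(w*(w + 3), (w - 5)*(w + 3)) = w + 3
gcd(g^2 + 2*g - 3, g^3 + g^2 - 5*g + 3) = g^2 + 2*g - 3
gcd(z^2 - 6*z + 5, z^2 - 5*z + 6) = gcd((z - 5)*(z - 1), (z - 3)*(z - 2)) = 1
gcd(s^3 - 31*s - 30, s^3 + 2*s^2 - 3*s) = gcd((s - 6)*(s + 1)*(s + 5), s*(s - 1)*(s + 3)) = 1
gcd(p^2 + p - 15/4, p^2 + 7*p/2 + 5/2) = p + 5/2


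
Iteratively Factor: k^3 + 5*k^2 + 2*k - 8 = (k + 2)*(k^2 + 3*k - 4) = (k - 1)*(k + 2)*(k + 4)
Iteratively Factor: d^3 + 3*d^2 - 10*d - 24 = (d - 3)*(d^2 + 6*d + 8) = (d - 3)*(d + 2)*(d + 4)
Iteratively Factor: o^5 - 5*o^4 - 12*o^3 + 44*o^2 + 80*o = (o + 2)*(o^4 - 7*o^3 + 2*o^2 + 40*o) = o*(o + 2)*(o^3 - 7*o^2 + 2*o + 40) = o*(o - 4)*(o + 2)*(o^2 - 3*o - 10) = o*(o - 5)*(o - 4)*(o + 2)*(o + 2)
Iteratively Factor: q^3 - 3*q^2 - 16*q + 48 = (q - 3)*(q^2 - 16) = (q - 4)*(q - 3)*(q + 4)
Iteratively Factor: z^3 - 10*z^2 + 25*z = (z - 5)*(z^2 - 5*z) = z*(z - 5)*(z - 5)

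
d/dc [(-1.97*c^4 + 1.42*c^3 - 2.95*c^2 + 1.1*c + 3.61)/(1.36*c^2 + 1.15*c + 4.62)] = (-5.3584*c^5 - 4.8653*c^4 - 33.1396*c^3 + 14.7927*c^2 - 37.0772*c + 0.930500000000001)/(1.8496*c^4 + 3.128*c^3 + 13.8889*c^2 + 10.626*c + 21.3444)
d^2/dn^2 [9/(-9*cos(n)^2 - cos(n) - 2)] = 9*(324*sin(n)^4 - 91*sin(n)^2 - 143*cos(n)/4 + 27*cos(3*n)/4 - 199)/(-9*sin(n)^2 + cos(n) + 11)^3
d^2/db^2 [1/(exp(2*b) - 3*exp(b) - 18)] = ((3 - 4*exp(b))*(-exp(2*b) + 3*exp(b) + 18) - 2*(2*exp(b) - 3)^2*exp(b))*exp(b)/(-exp(2*b) + 3*exp(b) + 18)^3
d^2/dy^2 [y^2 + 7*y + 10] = 2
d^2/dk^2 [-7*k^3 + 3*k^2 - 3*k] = 6 - 42*k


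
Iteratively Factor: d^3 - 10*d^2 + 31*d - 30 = (d - 3)*(d^2 - 7*d + 10) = (d - 5)*(d - 3)*(d - 2)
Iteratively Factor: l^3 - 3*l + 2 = (l - 1)*(l^2 + l - 2) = (l - 1)^2*(l + 2)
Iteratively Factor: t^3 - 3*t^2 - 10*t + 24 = (t - 4)*(t^2 + t - 6) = (t - 4)*(t - 2)*(t + 3)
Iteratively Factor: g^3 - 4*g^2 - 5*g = (g)*(g^2 - 4*g - 5) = g*(g - 5)*(g + 1)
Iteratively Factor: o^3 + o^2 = (o)*(o^2 + o) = o^2*(o + 1)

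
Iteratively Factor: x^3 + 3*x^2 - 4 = (x + 2)*(x^2 + x - 2) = (x + 2)^2*(x - 1)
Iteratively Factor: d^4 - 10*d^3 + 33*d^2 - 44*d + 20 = (d - 2)*(d^3 - 8*d^2 + 17*d - 10) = (d - 2)^2*(d^2 - 6*d + 5) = (d - 2)^2*(d - 1)*(d - 5)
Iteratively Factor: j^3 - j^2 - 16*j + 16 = (j - 4)*(j^2 + 3*j - 4) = (j - 4)*(j - 1)*(j + 4)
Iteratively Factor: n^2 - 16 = (n + 4)*(n - 4)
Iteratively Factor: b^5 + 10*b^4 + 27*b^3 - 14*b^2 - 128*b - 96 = (b + 1)*(b^4 + 9*b^3 + 18*b^2 - 32*b - 96) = (b + 1)*(b + 4)*(b^3 + 5*b^2 - 2*b - 24) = (b - 2)*(b + 1)*(b + 4)*(b^2 + 7*b + 12) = (b - 2)*(b + 1)*(b + 3)*(b + 4)*(b + 4)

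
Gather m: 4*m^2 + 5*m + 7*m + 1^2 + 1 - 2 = 4*m^2 + 12*m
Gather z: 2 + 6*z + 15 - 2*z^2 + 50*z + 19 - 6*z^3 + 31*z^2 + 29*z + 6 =-6*z^3 + 29*z^2 + 85*z + 42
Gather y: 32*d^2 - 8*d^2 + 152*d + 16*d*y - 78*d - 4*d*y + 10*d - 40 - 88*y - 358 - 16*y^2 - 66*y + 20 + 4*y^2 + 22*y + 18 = 24*d^2 + 84*d - 12*y^2 + y*(12*d - 132) - 360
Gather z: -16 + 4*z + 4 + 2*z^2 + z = 2*z^2 + 5*z - 12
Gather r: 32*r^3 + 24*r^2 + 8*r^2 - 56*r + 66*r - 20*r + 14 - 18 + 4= 32*r^3 + 32*r^2 - 10*r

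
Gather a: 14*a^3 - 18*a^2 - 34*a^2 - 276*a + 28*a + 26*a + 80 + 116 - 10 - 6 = 14*a^3 - 52*a^2 - 222*a + 180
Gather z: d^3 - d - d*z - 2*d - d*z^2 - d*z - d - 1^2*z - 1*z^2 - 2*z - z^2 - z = d^3 - 4*d + z^2*(-d - 2) + z*(-2*d - 4)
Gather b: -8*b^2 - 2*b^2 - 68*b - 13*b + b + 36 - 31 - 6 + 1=-10*b^2 - 80*b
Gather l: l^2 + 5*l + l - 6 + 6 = l^2 + 6*l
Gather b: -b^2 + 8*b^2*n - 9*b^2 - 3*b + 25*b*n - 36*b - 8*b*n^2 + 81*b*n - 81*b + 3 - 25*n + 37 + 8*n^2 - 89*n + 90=b^2*(8*n - 10) + b*(-8*n^2 + 106*n - 120) + 8*n^2 - 114*n + 130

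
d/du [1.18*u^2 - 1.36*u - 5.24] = 2.36*u - 1.36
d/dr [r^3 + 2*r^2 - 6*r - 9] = 3*r^2 + 4*r - 6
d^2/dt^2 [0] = 0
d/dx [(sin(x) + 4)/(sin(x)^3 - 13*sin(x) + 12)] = 2*(2 - sin(x))*cos(x)/((sin(x) - 3)^2*(sin(x) - 1)^2)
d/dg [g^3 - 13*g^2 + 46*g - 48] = 3*g^2 - 26*g + 46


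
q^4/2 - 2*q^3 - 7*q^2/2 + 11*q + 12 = (q/2 + 1)*(q - 4)*(q - 3)*(q + 1)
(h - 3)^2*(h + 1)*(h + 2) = h^4 - 3*h^3 - 7*h^2 + 15*h + 18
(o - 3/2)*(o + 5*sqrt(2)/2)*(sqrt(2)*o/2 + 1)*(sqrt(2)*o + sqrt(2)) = o^4 - o^3/2 + 7*sqrt(2)*o^3/2 - 7*sqrt(2)*o^2/4 + 7*o^2/2 - 21*sqrt(2)*o/4 - 5*o/2 - 15/2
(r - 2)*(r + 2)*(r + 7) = r^3 + 7*r^2 - 4*r - 28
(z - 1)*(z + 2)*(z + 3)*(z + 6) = z^4 + 10*z^3 + 25*z^2 - 36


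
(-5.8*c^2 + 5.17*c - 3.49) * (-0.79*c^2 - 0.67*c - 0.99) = 4.582*c^4 - 0.1983*c^3 + 5.0352*c^2 - 2.78*c + 3.4551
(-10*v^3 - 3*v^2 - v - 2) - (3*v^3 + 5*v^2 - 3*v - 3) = -13*v^3 - 8*v^2 + 2*v + 1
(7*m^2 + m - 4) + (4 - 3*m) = 7*m^2 - 2*m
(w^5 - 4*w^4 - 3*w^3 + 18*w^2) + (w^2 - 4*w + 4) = w^5 - 4*w^4 - 3*w^3 + 19*w^2 - 4*w + 4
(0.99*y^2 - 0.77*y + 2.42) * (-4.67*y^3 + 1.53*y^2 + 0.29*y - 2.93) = -4.6233*y^5 + 5.1106*y^4 - 12.1924*y^3 + 0.5786*y^2 + 2.9579*y - 7.0906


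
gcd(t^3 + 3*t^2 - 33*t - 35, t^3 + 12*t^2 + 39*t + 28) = t^2 + 8*t + 7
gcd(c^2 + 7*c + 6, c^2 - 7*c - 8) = c + 1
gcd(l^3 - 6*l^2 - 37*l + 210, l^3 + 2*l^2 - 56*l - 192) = l + 6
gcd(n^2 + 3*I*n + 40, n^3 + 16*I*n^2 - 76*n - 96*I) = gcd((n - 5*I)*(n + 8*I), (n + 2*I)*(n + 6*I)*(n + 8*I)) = n + 8*I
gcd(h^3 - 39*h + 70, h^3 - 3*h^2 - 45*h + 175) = h^2 + 2*h - 35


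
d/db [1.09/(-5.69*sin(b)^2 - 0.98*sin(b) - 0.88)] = (12.4042*sin(b) + 1.0682)*cos(b)/(5.69*sin(b)^2 + 0.98*sin(b) + 0.88)^2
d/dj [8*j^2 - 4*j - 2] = 16*j - 4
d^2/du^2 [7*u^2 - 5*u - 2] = 14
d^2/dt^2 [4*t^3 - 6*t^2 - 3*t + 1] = 24*t - 12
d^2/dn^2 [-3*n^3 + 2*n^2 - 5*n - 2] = 4 - 18*n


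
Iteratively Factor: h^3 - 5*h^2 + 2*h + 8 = (h - 4)*(h^2 - h - 2) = (h - 4)*(h + 1)*(h - 2)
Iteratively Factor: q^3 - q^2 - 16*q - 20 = (q + 2)*(q^2 - 3*q - 10) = (q - 5)*(q + 2)*(q + 2)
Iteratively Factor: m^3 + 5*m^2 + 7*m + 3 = (m + 1)*(m^2 + 4*m + 3) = (m + 1)^2*(m + 3)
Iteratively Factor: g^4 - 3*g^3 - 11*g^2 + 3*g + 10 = (g - 1)*(g^3 - 2*g^2 - 13*g - 10) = (g - 1)*(g + 2)*(g^2 - 4*g - 5) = (g - 1)*(g + 1)*(g + 2)*(g - 5)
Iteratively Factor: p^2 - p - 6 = (p - 3)*(p + 2)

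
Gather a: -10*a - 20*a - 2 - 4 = -30*a - 6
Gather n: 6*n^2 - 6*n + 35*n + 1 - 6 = 6*n^2 + 29*n - 5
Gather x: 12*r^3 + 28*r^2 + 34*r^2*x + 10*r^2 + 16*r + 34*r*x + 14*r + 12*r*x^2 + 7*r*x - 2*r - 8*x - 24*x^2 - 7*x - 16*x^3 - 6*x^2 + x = 12*r^3 + 38*r^2 + 28*r - 16*x^3 + x^2*(12*r - 30) + x*(34*r^2 + 41*r - 14)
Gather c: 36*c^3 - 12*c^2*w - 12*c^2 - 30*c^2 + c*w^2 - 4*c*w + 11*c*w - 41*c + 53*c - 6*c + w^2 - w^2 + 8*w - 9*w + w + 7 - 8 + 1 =36*c^3 + c^2*(-12*w - 42) + c*(w^2 + 7*w + 6)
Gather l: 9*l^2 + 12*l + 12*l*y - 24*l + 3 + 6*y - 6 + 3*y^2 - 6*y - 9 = 9*l^2 + l*(12*y - 12) + 3*y^2 - 12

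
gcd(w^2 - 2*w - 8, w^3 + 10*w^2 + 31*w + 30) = w + 2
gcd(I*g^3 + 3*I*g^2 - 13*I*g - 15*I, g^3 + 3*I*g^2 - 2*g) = 1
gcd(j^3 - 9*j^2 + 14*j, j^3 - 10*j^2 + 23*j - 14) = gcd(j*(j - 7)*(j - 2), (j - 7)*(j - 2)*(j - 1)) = j^2 - 9*j + 14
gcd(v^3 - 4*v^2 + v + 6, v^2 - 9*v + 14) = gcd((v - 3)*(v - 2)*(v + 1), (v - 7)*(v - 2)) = v - 2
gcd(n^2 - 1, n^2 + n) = n + 1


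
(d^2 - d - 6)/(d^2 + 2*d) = (d - 3)/d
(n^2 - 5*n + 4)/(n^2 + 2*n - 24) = (n - 1)/(n + 6)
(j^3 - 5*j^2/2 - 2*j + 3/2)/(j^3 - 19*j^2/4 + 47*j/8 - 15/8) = 4*(j + 1)/(4*j - 5)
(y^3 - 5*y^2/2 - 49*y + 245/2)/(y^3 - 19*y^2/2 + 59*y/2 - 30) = (y^2 - 49)/(y^2 - 7*y + 12)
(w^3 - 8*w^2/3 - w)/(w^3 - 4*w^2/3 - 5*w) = (3*w + 1)/(3*w + 5)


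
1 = 1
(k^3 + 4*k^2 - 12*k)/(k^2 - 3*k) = (k^2 + 4*k - 12)/(k - 3)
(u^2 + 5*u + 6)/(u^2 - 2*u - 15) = (u + 2)/(u - 5)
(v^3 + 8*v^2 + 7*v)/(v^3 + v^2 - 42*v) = (v + 1)/(v - 6)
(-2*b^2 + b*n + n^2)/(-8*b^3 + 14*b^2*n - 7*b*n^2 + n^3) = (2*b + n)/(8*b^2 - 6*b*n + n^2)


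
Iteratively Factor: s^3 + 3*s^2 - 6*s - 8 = (s + 4)*(s^2 - s - 2) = (s - 2)*(s + 4)*(s + 1)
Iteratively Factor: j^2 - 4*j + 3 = (j - 1)*(j - 3)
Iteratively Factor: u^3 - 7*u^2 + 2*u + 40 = (u + 2)*(u^2 - 9*u + 20) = (u - 4)*(u + 2)*(u - 5)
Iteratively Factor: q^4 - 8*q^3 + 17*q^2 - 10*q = (q - 2)*(q^3 - 6*q^2 + 5*q) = q*(q - 2)*(q^2 - 6*q + 5) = q*(q - 5)*(q - 2)*(q - 1)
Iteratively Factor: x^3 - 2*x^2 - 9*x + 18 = (x - 3)*(x^2 + x - 6) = (x - 3)*(x + 3)*(x - 2)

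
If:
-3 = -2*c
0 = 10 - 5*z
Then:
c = 3/2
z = 2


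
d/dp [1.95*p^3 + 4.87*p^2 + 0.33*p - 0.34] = 5.85*p^2 + 9.74*p + 0.33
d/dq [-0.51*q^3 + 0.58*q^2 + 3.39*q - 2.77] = -1.53*q^2 + 1.16*q + 3.39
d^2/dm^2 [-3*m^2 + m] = -6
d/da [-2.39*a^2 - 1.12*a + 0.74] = -4.78*a - 1.12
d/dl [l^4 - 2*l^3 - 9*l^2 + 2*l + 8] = 4*l^3 - 6*l^2 - 18*l + 2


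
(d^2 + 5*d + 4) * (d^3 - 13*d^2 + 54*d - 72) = d^5 - 8*d^4 - 7*d^3 + 146*d^2 - 144*d - 288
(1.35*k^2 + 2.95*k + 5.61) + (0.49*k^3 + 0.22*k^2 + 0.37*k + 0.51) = 0.49*k^3 + 1.57*k^2 + 3.32*k + 6.12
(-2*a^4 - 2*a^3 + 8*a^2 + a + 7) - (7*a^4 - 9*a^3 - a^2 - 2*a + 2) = -9*a^4 + 7*a^3 + 9*a^2 + 3*a + 5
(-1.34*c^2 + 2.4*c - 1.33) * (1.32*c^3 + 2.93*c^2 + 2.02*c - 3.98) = -1.7688*c^5 - 0.7582*c^4 + 2.5696*c^3 + 6.2843*c^2 - 12.2386*c + 5.2934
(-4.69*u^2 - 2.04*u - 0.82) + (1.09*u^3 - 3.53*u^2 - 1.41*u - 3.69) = 1.09*u^3 - 8.22*u^2 - 3.45*u - 4.51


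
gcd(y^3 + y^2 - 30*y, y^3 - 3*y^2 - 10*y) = y^2 - 5*y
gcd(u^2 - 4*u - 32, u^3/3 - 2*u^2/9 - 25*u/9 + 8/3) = 1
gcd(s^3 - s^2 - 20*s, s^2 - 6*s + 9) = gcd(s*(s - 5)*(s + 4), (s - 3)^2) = 1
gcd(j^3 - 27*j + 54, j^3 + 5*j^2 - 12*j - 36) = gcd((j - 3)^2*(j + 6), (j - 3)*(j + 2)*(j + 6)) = j^2 + 3*j - 18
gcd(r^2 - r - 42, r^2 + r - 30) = r + 6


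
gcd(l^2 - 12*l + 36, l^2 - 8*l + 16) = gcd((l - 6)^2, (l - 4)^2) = 1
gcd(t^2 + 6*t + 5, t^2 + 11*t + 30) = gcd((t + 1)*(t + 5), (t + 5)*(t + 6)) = t + 5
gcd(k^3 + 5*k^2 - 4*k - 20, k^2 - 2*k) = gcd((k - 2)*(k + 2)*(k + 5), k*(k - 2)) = k - 2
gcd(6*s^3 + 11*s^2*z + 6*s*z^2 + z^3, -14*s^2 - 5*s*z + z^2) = 2*s + z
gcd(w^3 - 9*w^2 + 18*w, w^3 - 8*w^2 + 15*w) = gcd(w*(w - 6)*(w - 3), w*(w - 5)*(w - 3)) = w^2 - 3*w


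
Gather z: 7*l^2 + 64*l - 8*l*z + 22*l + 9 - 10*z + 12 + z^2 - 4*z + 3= 7*l^2 + 86*l + z^2 + z*(-8*l - 14) + 24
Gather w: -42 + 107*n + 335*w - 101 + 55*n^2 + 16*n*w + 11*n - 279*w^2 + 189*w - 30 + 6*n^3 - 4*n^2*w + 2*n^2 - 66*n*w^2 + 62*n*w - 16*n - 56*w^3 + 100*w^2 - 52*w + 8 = 6*n^3 + 57*n^2 + 102*n - 56*w^3 + w^2*(-66*n - 179) + w*(-4*n^2 + 78*n + 472) - 165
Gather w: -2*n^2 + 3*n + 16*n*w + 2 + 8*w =-2*n^2 + 3*n + w*(16*n + 8) + 2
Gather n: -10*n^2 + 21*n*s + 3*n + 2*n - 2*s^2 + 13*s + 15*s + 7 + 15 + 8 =-10*n^2 + n*(21*s + 5) - 2*s^2 + 28*s + 30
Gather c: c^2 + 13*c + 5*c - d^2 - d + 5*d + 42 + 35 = c^2 + 18*c - d^2 + 4*d + 77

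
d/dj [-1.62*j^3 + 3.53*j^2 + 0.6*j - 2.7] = -4.86*j^2 + 7.06*j + 0.6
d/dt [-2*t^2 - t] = -4*t - 1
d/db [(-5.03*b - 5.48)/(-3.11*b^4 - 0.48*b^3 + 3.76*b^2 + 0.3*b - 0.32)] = (-46.9299*b^4 - 73.0*b^3 + 11.0216*b^2 + 41.2096*b + 3.2536)/(9.6721*b^8 + 2.9856*b^7 - 23.1568*b^6 - 5.4756*b^5 + 15.84*b^4 + 2.5632*b^3 - 2.3164*b^2 - 0.192*b + 0.1024)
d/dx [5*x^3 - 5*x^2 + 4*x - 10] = 15*x^2 - 10*x + 4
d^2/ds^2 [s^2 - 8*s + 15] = 2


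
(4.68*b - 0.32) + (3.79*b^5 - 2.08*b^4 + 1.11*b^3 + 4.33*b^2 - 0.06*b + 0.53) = 3.79*b^5 - 2.08*b^4 + 1.11*b^3 + 4.33*b^2 + 4.62*b + 0.21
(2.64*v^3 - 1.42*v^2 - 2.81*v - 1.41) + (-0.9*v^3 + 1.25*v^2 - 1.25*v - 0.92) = 1.74*v^3 - 0.17*v^2 - 4.06*v - 2.33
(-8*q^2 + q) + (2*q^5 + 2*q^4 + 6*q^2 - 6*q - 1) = 2*q^5 + 2*q^4 - 2*q^2 - 5*q - 1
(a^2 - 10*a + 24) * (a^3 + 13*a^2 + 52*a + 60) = a^5 + 3*a^4 - 54*a^3 - 148*a^2 + 648*a + 1440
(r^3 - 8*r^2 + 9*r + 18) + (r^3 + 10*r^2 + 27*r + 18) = 2*r^3 + 2*r^2 + 36*r + 36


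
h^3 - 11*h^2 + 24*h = h*(h - 8)*(h - 3)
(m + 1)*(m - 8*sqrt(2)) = m^2 - 8*sqrt(2)*m + m - 8*sqrt(2)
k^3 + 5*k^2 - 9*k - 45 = (k - 3)*(k + 3)*(k + 5)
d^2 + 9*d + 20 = (d + 4)*(d + 5)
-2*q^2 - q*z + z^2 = (-2*q + z)*(q + z)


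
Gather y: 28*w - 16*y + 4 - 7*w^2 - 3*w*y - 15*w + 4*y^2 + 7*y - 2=-7*w^2 + 13*w + 4*y^2 + y*(-3*w - 9) + 2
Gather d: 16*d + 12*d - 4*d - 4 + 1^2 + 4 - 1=24*d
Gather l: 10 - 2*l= 10 - 2*l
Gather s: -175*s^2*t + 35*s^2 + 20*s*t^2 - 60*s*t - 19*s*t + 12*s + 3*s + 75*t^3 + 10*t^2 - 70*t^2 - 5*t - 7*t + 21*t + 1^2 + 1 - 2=s^2*(35 - 175*t) + s*(20*t^2 - 79*t + 15) + 75*t^3 - 60*t^2 + 9*t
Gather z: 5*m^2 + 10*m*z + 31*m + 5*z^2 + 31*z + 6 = 5*m^2 + 31*m + 5*z^2 + z*(10*m + 31) + 6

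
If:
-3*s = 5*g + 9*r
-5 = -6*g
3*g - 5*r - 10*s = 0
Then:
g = 5/6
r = -59/90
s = 26/45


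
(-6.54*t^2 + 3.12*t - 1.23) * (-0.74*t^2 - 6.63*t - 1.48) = 4.8396*t^4 + 41.0514*t^3 - 10.0962*t^2 + 3.5373*t + 1.8204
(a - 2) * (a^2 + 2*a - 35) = a^3 - 39*a + 70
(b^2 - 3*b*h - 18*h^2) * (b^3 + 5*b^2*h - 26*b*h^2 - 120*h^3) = b^5 + 2*b^4*h - 59*b^3*h^2 - 132*b^2*h^3 + 828*b*h^4 + 2160*h^5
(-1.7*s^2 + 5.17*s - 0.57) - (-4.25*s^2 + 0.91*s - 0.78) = 2.55*s^2 + 4.26*s + 0.21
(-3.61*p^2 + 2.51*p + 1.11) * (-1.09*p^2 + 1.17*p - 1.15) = 3.9349*p^4 - 6.9596*p^3 + 5.8783*p^2 - 1.5878*p - 1.2765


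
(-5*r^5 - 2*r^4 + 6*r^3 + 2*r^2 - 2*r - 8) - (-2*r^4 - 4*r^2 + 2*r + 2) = -5*r^5 + 6*r^3 + 6*r^2 - 4*r - 10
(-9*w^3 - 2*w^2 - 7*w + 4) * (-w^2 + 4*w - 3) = 9*w^5 - 34*w^4 + 26*w^3 - 26*w^2 + 37*w - 12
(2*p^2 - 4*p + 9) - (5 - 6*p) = 2*p^2 + 2*p + 4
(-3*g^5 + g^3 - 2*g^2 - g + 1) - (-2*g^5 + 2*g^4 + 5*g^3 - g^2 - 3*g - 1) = -g^5 - 2*g^4 - 4*g^3 - g^2 + 2*g + 2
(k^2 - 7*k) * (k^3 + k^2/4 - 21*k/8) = k^5 - 27*k^4/4 - 35*k^3/8 + 147*k^2/8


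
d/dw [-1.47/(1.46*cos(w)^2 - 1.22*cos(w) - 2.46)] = (1.7934 - 4.2924*cos(w))*sin(w)/(-1.46*cos(w)^2 + 1.22*cos(w) + 2.46)^2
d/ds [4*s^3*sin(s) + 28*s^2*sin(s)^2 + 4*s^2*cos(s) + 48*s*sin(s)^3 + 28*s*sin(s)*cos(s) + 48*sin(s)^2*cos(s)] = 4*s^3*cos(s) + 8*s^2*sin(s) + 28*s^2*sin(2*s) + 44*s*cos(s) - 36*s*cos(3*s) + 28*s + 24*sin(s) + 14*sin(2*s) + 24*sin(3*s)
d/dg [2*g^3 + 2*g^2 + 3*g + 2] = 6*g^2 + 4*g + 3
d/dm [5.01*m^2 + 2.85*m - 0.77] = 10.02*m + 2.85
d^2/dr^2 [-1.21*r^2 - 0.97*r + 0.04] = -2.42000000000000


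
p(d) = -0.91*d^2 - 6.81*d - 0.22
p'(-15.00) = 20.49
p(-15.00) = -102.82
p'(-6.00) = 4.11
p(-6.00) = 7.88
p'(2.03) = -10.50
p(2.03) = -17.79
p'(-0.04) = -6.74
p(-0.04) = 0.05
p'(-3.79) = 0.09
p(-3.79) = 12.52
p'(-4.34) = 1.09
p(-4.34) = 12.20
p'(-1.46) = -4.15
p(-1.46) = 7.78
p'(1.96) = -10.38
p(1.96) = -17.06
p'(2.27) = -10.94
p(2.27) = -20.37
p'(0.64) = -7.97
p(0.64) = -4.95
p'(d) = -1.82*d - 6.81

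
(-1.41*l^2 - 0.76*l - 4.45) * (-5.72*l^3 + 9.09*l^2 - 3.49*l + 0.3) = 8.0652*l^5 - 8.4697*l^4 + 23.4665*l^3 - 38.2211*l^2 + 15.3025*l - 1.335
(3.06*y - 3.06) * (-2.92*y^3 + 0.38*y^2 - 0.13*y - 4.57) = -8.9352*y^4 + 10.098*y^3 - 1.5606*y^2 - 13.5864*y + 13.9842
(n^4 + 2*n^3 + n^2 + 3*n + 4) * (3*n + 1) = 3*n^5 + 7*n^4 + 5*n^3 + 10*n^2 + 15*n + 4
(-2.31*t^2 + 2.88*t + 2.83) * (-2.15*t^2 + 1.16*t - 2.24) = 4.9665*t^4 - 8.8716*t^3 + 2.4307*t^2 - 3.1684*t - 6.3392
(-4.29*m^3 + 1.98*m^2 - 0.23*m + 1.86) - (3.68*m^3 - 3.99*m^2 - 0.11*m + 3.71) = -7.97*m^3 + 5.97*m^2 - 0.12*m - 1.85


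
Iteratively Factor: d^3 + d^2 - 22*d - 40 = (d - 5)*(d^2 + 6*d + 8) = (d - 5)*(d + 2)*(d + 4)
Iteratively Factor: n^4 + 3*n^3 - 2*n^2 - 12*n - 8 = (n - 2)*(n^3 + 5*n^2 + 8*n + 4) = (n - 2)*(n + 2)*(n^2 + 3*n + 2) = (n - 2)*(n + 2)^2*(n + 1)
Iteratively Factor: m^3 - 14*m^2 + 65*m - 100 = (m - 5)*(m^2 - 9*m + 20) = (m - 5)*(m - 4)*(m - 5)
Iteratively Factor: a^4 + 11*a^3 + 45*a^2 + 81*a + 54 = (a + 2)*(a^3 + 9*a^2 + 27*a + 27) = (a + 2)*(a + 3)*(a^2 + 6*a + 9) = (a + 2)*(a + 3)^2*(a + 3)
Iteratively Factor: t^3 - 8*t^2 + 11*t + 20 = (t + 1)*(t^2 - 9*t + 20) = (t - 4)*(t + 1)*(t - 5)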